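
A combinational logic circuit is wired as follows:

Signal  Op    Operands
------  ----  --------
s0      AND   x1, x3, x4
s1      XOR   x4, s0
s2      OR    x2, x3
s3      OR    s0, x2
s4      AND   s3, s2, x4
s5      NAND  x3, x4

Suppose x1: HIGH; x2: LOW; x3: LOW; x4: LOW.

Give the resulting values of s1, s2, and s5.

s0 = x1 AND x3 AND x4 = HIGH AND LOW AND LOW = LOW
s1 = x4 XOR s0 = LOW XOR LOW = LOW
s2 = x2 OR x3 = LOW OR LOW = LOW
s5 = x3 NAND x4 = LOW NAND LOW = HIGH

s1 = LOW, s2 = LOW, s5 = HIGH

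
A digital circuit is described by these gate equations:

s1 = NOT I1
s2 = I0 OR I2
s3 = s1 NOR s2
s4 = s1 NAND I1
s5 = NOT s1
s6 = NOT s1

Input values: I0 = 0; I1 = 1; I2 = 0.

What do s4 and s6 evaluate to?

s1 = NOT I1 = NOT 1 = 0
s4 = s1 NAND I1 = 0 NAND 1 = 1
s6 = NOT s1 = NOT 0 = 1

s4 = 1, s6 = 1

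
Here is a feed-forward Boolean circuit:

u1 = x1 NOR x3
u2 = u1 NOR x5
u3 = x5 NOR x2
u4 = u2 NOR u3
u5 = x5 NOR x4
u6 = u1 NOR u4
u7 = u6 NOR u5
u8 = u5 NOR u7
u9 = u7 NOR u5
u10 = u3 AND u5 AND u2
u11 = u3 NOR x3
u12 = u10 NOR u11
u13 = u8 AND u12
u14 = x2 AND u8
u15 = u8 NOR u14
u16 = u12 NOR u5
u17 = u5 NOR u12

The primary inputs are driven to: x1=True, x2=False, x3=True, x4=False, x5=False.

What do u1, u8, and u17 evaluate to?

u1 = False  u8 = False  u17 = False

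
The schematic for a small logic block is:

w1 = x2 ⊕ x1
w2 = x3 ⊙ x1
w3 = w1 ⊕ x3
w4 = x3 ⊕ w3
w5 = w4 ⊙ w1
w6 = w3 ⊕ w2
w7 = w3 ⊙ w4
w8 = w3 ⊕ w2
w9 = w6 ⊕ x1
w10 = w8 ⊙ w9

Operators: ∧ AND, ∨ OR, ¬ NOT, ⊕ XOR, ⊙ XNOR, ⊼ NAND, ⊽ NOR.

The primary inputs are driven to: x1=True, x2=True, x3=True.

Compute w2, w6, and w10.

w2 = True, w6 = False, w10 = False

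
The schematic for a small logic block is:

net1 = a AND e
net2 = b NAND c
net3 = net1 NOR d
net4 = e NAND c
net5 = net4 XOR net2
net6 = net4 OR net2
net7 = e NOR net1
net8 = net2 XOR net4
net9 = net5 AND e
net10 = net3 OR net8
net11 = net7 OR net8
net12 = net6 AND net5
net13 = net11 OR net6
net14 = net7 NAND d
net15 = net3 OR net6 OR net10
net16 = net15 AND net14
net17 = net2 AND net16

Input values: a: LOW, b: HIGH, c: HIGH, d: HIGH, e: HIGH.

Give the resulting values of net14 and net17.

net14 = HIGH  net17 = LOW

net1 = a AND e = LOW AND HIGH = LOW
net2 = b NAND c = HIGH NAND HIGH = LOW
net3 = net1 NOR d = LOW NOR HIGH = LOW
net4 = e NAND c = HIGH NAND HIGH = LOW
net6 = net4 OR net2 = LOW OR LOW = LOW
net7 = e NOR net1 = HIGH NOR LOW = LOW
net8 = net2 XOR net4 = LOW XOR LOW = LOW
net10 = net3 OR net8 = LOW OR LOW = LOW
net14 = net7 NAND d = LOW NAND HIGH = HIGH
net15 = net3 OR net6 OR net10 = LOW OR LOW OR LOW = LOW
net16 = net15 AND net14 = LOW AND HIGH = LOW
net17 = net2 AND net16 = LOW AND LOW = LOW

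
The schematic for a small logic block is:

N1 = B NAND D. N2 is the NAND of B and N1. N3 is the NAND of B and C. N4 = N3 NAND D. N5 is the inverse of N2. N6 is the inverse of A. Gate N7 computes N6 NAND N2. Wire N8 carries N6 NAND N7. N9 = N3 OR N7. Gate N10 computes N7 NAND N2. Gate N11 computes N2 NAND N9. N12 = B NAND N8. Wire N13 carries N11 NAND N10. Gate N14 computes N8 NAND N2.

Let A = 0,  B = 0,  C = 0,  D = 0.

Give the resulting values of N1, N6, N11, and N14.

N1 = B NAND D = 0 NAND 0 = 1
N2 = B NAND N1 = 0 NAND 1 = 1
N3 = B NAND C = 0 NAND 0 = 1
N6 = NOT A = NOT 0 = 1
N7 = N6 NAND N2 = 1 NAND 1 = 0
N8 = N6 NAND N7 = 1 NAND 0 = 1
N9 = N3 OR N7 = 1 OR 0 = 1
N11 = N2 NAND N9 = 1 NAND 1 = 0
N14 = N8 NAND N2 = 1 NAND 1 = 0

N1 = 1, N6 = 1, N11 = 0, N14 = 0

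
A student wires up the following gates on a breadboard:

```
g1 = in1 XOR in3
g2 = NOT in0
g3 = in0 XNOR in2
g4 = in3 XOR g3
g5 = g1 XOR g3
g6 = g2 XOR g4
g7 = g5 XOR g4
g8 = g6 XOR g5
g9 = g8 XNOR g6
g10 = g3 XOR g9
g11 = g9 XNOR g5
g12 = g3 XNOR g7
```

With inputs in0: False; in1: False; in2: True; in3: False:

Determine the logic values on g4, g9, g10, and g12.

g1 = in1 XOR in3 = False XOR False = False
g2 = NOT in0 = NOT False = True
g3 = in0 XNOR in2 = False XNOR True = False
g4 = in3 XOR g3 = False XOR False = False
g5 = g1 XOR g3 = False XOR False = False
g6 = g2 XOR g4 = True XOR False = True
g7 = g5 XOR g4 = False XOR False = False
g8 = g6 XOR g5 = True XOR False = True
g9 = g8 XNOR g6 = True XNOR True = True
g10 = g3 XOR g9 = False XOR True = True
g12 = g3 XNOR g7 = False XNOR False = True

g4 = False, g9 = True, g10 = True, g12 = True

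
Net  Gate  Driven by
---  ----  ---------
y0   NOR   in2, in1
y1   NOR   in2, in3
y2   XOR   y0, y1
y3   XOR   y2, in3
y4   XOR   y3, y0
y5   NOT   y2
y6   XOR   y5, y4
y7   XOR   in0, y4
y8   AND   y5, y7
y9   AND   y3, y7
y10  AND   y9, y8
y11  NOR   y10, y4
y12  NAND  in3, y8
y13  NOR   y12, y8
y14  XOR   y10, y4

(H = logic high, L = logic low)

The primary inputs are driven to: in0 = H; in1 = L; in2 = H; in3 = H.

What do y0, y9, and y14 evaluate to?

y0 = in2 NOR in1 = H NOR L = L
y1 = in2 NOR in3 = H NOR H = L
y2 = y0 XOR y1 = L XOR L = L
y3 = y2 XOR in3 = L XOR H = H
y4 = y3 XOR y0 = H XOR L = H
y5 = NOT y2 = NOT L = H
y7 = in0 XOR y4 = H XOR H = L
y8 = y5 AND y7 = H AND L = L
y9 = y3 AND y7 = H AND L = L
y10 = y9 AND y8 = L AND L = L
y14 = y10 XOR y4 = L XOR H = H

y0 = L; y9 = L; y14 = H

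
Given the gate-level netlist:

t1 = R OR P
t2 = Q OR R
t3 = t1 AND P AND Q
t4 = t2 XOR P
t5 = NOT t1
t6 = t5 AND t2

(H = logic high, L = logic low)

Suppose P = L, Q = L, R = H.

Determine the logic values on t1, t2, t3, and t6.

t1 = H; t2 = H; t3 = L; t6 = L

t1 = R OR P = H OR L = H
t2 = Q OR R = L OR H = H
t3 = t1 AND P AND Q = H AND L AND L = L
t5 = NOT t1 = NOT H = L
t6 = t5 AND t2 = L AND H = L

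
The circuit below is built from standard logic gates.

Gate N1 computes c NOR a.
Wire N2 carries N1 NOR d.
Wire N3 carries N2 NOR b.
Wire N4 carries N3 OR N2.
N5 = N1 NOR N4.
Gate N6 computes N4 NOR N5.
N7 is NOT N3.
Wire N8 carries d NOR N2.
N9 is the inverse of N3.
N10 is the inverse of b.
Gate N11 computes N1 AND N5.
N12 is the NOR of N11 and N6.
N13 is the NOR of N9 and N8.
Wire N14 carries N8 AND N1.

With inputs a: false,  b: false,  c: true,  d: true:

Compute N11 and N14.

N11 = false  N14 = false

N1 = c NOR a = true NOR false = false
N2 = N1 NOR d = false NOR true = false
N3 = N2 NOR b = false NOR false = true
N4 = N3 OR N2 = true OR false = true
N5 = N1 NOR N4 = false NOR true = false
N8 = d NOR N2 = true NOR false = false
N11 = N1 AND N5 = false AND false = false
N14 = N8 AND N1 = false AND false = false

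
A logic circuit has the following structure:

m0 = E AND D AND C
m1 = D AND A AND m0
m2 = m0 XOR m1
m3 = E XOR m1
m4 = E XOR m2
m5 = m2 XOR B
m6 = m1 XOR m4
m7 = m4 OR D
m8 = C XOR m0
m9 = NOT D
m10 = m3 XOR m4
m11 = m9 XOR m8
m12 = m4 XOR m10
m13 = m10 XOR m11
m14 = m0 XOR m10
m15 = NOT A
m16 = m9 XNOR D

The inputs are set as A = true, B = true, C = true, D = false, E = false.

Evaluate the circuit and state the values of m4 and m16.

m4 = false, m16 = false

m0 = E AND D AND C = false AND false AND true = false
m1 = D AND A AND m0 = false AND true AND false = false
m2 = m0 XOR m1 = false XOR false = false
m4 = E XOR m2 = false XOR false = false
m9 = NOT D = NOT false = true
m16 = m9 XNOR D = true XNOR false = false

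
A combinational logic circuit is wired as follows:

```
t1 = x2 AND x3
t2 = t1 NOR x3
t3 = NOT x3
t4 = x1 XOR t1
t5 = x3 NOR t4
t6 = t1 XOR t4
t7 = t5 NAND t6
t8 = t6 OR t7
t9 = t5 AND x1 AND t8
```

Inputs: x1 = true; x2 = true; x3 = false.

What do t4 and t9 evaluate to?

t4 = true; t9 = false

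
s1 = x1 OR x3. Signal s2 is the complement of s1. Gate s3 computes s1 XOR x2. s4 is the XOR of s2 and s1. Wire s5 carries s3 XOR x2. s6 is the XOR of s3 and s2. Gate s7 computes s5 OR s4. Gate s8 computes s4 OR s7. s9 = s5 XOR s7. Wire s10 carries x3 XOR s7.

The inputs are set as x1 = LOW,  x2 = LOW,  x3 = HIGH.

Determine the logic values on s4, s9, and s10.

s4 = HIGH; s9 = LOW; s10 = LOW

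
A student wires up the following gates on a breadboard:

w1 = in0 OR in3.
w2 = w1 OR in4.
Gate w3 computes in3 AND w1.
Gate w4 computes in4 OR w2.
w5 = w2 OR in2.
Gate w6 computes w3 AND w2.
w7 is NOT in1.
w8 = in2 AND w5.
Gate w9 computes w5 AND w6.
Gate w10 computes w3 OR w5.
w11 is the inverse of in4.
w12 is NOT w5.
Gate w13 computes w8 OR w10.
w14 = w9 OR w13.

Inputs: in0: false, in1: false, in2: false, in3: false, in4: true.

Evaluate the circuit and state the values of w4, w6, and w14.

w1 = in0 OR in3 = false OR false = false
w2 = w1 OR in4 = false OR true = true
w3 = in3 AND w1 = false AND false = false
w4 = in4 OR w2 = true OR true = true
w5 = w2 OR in2 = true OR false = true
w6 = w3 AND w2 = false AND true = false
w8 = in2 AND w5 = false AND true = false
w9 = w5 AND w6 = true AND false = false
w10 = w3 OR w5 = false OR true = true
w13 = w8 OR w10 = false OR true = true
w14 = w9 OR w13 = false OR true = true

w4 = true, w6 = false, w14 = true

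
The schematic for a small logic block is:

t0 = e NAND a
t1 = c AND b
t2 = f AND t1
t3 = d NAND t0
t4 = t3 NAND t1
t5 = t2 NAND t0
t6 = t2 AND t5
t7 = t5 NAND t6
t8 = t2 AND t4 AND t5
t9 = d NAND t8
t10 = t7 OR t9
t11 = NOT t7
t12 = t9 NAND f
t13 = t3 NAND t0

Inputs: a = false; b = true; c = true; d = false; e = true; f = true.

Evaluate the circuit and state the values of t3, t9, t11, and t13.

t3 = true  t9 = true  t11 = false  t13 = false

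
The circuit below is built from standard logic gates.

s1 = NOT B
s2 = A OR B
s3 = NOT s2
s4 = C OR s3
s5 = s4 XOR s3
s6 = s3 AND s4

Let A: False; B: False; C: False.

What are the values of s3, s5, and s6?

s3 = True; s5 = False; s6 = True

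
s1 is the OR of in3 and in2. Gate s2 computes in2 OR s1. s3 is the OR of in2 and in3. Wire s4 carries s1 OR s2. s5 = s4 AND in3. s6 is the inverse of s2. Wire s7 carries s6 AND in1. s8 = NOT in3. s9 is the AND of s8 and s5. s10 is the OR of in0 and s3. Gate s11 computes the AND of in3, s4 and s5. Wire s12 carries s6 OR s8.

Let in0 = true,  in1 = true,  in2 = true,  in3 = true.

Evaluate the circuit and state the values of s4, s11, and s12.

s1 = in3 OR in2 = true OR true = true
s2 = in2 OR s1 = true OR true = true
s4 = s1 OR s2 = true OR true = true
s5 = s4 AND in3 = true AND true = true
s6 = NOT s2 = NOT true = false
s8 = NOT in3 = NOT true = false
s11 = in3 AND s4 AND s5 = true AND true AND true = true
s12 = s6 OR s8 = false OR false = false

s4 = true, s11 = true, s12 = false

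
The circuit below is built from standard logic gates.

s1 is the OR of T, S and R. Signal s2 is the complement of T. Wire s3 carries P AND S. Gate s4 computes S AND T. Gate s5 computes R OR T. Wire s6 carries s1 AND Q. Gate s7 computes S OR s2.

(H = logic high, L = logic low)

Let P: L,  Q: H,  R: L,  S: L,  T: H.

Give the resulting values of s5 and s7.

s5 = H  s7 = L

s2 = NOT T = NOT H = L
s5 = R OR T = L OR H = H
s7 = S OR s2 = L OR L = L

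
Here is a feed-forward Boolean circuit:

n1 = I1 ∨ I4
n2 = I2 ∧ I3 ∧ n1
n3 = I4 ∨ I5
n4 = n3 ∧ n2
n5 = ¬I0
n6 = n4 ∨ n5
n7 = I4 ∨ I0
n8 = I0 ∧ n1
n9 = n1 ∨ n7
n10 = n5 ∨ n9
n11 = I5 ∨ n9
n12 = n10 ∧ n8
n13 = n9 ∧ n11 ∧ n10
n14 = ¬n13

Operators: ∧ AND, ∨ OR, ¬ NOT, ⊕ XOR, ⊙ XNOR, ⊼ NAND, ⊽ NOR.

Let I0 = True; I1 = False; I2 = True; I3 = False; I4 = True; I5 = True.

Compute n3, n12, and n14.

n3 = True; n12 = True; n14 = False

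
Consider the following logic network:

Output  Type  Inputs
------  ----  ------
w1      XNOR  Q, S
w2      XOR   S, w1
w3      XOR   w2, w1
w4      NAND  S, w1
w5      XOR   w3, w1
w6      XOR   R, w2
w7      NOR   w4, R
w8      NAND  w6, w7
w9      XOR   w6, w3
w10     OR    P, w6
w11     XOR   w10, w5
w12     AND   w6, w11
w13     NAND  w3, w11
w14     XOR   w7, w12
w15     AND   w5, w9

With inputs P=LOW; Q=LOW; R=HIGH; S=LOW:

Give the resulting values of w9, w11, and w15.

w9 = LOW  w11 = HIGH  w15 = LOW

w1 = Q XNOR S = LOW XNOR LOW = HIGH
w2 = S XOR w1 = LOW XOR HIGH = HIGH
w3 = w2 XOR w1 = HIGH XOR HIGH = LOW
w5 = w3 XOR w1 = LOW XOR HIGH = HIGH
w6 = R XOR w2 = HIGH XOR HIGH = LOW
w9 = w6 XOR w3 = LOW XOR LOW = LOW
w10 = P OR w6 = LOW OR LOW = LOW
w11 = w10 XOR w5 = LOW XOR HIGH = HIGH
w15 = w5 AND w9 = HIGH AND LOW = LOW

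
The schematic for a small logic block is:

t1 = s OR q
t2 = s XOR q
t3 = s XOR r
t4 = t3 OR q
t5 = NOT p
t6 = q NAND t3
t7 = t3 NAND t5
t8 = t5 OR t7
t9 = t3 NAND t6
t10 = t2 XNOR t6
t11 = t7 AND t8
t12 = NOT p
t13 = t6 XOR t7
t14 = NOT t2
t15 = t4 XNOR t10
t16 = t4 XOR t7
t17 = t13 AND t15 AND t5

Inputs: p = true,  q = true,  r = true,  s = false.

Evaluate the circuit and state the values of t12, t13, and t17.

t2 = s XOR q = false XOR true = true
t3 = s XOR r = false XOR true = true
t4 = t3 OR q = true OR true = true
t5 = NOT p = NOT true = false
t6 = q NAND t3 = true NAND true = false
t7 = t3 NAND t5 = true NAND false = true
t10 = t2 XNOR t6 = true XNOR false = false
t12 = NOT p = NOT true = false
t13 = t6 XOR t7 = false XOR true = true
t15 = t4 XNOR t10 = true XNOR false = false
t17 = t13 AND t15 AND t5 = true AND false AND false = false

t12 = false; t13 = true; t17 = false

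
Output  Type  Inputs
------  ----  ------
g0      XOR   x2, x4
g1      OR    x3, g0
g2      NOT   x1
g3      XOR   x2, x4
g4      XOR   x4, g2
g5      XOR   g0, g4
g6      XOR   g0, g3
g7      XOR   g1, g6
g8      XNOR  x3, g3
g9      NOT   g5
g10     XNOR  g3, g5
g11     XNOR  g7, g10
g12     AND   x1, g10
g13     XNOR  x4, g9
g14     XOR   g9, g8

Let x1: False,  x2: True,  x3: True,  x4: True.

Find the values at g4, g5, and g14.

g0 = x2 XOR x4 = True XOR True = False
g2 = NOT x1 = NOT False = True
g3 = x2 XOR x4 = True XOR True = False
g4 = x4 XOR g2 = True XOR True = False
g5 = g0 XOR g4 = False XOR False = False
g8 = x3 XNOR g3 = True XNOR False = False
g9 = NOT g5 = NOT False = True
g14 = g9 XOR g8 = True XOR False = True

g4 = False, g5 = False, g14 = True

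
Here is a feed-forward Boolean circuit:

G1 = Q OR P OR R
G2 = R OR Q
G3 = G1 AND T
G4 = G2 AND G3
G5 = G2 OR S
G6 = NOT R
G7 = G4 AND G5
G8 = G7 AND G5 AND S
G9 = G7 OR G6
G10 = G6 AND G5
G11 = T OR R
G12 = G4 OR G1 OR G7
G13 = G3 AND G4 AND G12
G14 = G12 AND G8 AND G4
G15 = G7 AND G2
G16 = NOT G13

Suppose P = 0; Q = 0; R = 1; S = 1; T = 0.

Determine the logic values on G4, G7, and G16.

G1 = Q OR P OR R = 0 OR 0 OR 1 = 1
G2 = R OR Q = 1 OR 0 = 1
G3 = G1 AND T = 1 AND 0 = 0
G4 = G2 AND G3 = 1 AND 0 = 0
G5 = G2 OR S = 1 OR 1 = 1
G7 = G4 AND G5 = 0 AND 1 = 0
G12 = G4 OR G1 OR G7 = 0 OR 1 OR 0 = 1
G13 = G3 AND G4 AND G12 = 0 AND 0 AND 1 = 0
G16 = NOT G13 = NOT 0 = 1

G4 = 0  G7 = 0  G16 = 1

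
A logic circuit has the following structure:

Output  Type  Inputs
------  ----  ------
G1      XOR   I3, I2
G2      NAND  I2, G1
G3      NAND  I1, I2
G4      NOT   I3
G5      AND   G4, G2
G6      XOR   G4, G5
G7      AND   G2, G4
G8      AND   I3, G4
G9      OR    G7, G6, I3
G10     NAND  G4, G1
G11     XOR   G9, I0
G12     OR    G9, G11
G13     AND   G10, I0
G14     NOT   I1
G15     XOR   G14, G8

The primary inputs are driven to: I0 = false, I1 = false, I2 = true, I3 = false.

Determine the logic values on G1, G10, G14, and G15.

G1 = I3 XOR I2 = false XOR true = true
G4 = NOT I3 = NOT false = true
G8 = I3 AND G4 = false AND true = false
G10 = G4 NAND G1 = true NAND true = false
G14 = NOT I1 = NOT false = true
G15 = G14 XOR G8 = true XOR false = true

G1 = true  G10 = false  G14 = true  G15 = true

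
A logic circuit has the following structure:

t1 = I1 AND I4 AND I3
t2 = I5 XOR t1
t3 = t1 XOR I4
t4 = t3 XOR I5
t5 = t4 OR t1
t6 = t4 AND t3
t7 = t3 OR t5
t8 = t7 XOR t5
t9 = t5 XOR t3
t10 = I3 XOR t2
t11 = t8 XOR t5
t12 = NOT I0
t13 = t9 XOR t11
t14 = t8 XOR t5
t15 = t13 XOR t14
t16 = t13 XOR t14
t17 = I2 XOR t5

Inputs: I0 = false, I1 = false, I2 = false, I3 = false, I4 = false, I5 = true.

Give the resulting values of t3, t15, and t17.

t3 = false  t15 = true  t17 = true

t1 = I1 AND I4 AND I3 = false AND false AND false = false
t3 = t1 XOR I4 = false XOR false = false
t4 = t3 XOR I5 = false XOR true = true
t5 = t4 OR t1 = true OR false = true
t7 = t3 OR t5 = false OR true = true
t8 = t7 XOR t5 = true XOR true = false
t9 = t5 XOR t3 = true XOR false = true
t11 = t8 XOR t5 = false XOR true = true
t13 = t9 XOR t11 = true XOR true = false
t14 = t8 XOR t5 = false XOR true = true
t15 = t13 XOR t14 = false XOR true = true
t17 = I2 XOR t5 = false XOR true = true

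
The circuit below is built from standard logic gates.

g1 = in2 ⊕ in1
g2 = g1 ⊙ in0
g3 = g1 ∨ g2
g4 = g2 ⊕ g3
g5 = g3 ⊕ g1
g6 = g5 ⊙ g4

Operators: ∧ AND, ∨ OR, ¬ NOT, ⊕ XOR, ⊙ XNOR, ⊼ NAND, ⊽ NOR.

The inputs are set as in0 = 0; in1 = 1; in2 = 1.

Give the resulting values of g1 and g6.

g1 = in2 XOR in1 = 1 XOR 1 = 0
g2 = g1 XNOR in0 = 0 XNOR 0 = 1
g3 = g1 OR g2 = 0 OR 1 = 1
g4 = g2 XOR g3 = 1 XOR 1 = 0
g5 = g3 XOR g1 = 1 XOR 0 = 1
g6 = g5 XNOR g4 = 1 XNOR 0 = 0

g1 = 0, g6 = 0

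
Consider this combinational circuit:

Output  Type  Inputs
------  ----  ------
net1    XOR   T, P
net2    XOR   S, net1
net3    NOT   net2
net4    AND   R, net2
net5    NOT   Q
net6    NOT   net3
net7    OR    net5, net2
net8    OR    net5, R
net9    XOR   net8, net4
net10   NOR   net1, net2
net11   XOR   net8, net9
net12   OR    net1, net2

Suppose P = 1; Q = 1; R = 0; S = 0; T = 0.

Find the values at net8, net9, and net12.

net8 = 0, net9 = 0, net12 = 1

net1 = T XOR P = 0 XOR 1 = 1
net2 = S XOR net1 = 0 XOR 1 = 1
net4 = R AND net2 = 0 AND 1 = 0
net5 = NOT Q = NOT 1 = 0
net8 = net5 OR R = 0 OR 0 = 0
net9 = net8 XOR net4 = 0 XOR 0 = 0
net12 = net1 OR net2 = 1 OR 1 = 1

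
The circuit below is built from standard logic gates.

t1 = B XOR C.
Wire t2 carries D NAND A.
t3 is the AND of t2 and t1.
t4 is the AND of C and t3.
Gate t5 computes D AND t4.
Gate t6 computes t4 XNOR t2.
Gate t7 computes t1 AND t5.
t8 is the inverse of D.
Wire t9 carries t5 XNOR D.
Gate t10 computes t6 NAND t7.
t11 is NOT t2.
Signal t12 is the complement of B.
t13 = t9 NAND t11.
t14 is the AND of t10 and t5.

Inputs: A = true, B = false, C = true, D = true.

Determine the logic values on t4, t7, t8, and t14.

t4 = false; t7 = false; t8 = false; t14 = false

t1 = B XOR C = false XOR true = true
t2 = D NAND A = true NAND true = false
t3 = t2 AND t1 = false AND true = false
t4 = C AND t3 = true AND false = false
t5 = D AND t4 = true AND false = false
t6 = t4 XNOR t2 = false XNOR false = true
t7 = t1 AND t5 = true AND false = false
t8 = NOT D = NOT true = false
t10 = t6 NAND t7 = true NAND false = true
t14 = t10 AND t5 = true AND false = false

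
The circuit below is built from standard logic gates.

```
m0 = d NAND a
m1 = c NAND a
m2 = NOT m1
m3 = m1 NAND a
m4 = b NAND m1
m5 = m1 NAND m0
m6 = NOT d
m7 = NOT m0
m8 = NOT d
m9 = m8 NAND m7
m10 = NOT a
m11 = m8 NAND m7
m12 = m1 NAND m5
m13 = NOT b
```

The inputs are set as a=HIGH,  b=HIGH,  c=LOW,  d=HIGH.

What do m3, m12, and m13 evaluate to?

m3 = LOW, m12 = LOW, m13 = LOW

m0 = d NAND a = HIGH NAND HIGH = LOW
m1 = c NAND a = LOW NAND HIGH = HIGH
m3 = m1 NAND a = HIGH NAND HIGH = LOW
m5 = m1 NAND m0 = HIGH NAND LOW = HIGH
m12 = m1 NAND m5 = HIGH NAND HIGH = LOW
m13 = NOT b = NOT HIGH = LOW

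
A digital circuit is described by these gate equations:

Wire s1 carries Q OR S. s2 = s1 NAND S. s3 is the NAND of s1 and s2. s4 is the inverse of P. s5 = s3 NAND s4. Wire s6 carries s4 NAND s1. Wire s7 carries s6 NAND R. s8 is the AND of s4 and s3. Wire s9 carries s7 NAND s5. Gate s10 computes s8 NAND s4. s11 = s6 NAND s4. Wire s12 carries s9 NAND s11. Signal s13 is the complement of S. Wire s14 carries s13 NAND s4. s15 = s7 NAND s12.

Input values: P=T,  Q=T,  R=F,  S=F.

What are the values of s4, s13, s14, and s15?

s1 = Q OR S = T OR F = T
s2 = s1 NAND S = T NAND F = T
s3 = s1 NAND s2 = T NAND T = F
s4 = NOT P = NOT T = F
s5 = s3 NAND s4 = F NAND F = T
s6 = s4 NAND s1 = F NAND T = T
s7 = s6 NAND R = T NAND F = T
s9 = s7 NAND s5 = T NAND T = F
s11 = s6 NAND s4 = T NAND F = T
s12 = s9 NAND s11 = F NAND T = T
s13 = NOT S = NOT F = T
s14 = s13 NAND s4 = T NAND F = T
s15 = s7 NAND s12 = T NAND T = F

s4 = F, s13 = T, s14 = T, s15 = F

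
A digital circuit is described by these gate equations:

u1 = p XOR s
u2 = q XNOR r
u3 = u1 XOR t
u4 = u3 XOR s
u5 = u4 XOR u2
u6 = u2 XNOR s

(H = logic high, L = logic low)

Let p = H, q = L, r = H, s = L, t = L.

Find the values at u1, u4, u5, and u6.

u1 = p XOR s = H XOR L = H
u2 = q XNOR r = L XNOR H = L
u3 = u1 XOR t = H XOR L = H
u4 = u3 XOR s = H XOR L = H
u5 = u4 XOR u2 = H XOR L = H
u6 = u2 XNOR s = L XNOR L = H

u1 = H; u4 = H; u5 = H; u6 = H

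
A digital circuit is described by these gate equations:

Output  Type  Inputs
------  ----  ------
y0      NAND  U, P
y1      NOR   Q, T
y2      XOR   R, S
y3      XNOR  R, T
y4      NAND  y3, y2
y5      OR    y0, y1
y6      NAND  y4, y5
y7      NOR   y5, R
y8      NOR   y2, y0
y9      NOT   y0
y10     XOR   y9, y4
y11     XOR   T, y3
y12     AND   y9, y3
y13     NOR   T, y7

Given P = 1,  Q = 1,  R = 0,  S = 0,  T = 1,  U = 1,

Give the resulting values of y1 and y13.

y0 = U NAND P = 1 NAND 1 = 0
y1 = Q NOR T = 1 NOR 1 = 0
y5 = y0 OR y1 = 0 OR 0 = 0
y7 = y5 NOR R = 0 NOR 0 = 1
y13 = T NOR y7 = 1 NOR 1 = 0

y1 = 0; y13 = 0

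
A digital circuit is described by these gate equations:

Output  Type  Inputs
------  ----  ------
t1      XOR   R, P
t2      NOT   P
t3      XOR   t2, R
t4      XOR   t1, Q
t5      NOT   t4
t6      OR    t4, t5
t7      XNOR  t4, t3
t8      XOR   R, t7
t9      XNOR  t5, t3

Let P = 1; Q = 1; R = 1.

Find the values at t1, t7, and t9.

t1 = 0, t7 = 1, t9 = 0

t1 = R XOR P = 1 XOR 1 = 0
t2 = NOT P = NOT 1 = 0
t3 = t2 XOR R = 0 XOR 1 = 1
t4 = t1 XOR Q = 0 XOR 1 = 1
t5 = NOT t4 = NOT 1 = 0
t7 = t4 XNOR t3 = 1 XNOR 1 = 1
t9 = t5 XNOR t3 = 0 XNOR 1 = 0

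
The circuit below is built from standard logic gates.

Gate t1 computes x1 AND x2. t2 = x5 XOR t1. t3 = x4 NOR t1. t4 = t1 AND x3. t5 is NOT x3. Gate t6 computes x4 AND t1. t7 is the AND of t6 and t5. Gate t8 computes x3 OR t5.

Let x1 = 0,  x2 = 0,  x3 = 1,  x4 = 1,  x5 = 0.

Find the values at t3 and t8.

t1 = x1 AND x2 = 0 AND 0 = 0
t3 = x4 NOR t1 = 1 NOR 0 = 0
t5 = NOT x3 = NOT 1 = 0
t8 = x3 OR t5 = 1 OR 0 = 1

t3 = 0; t8 = 1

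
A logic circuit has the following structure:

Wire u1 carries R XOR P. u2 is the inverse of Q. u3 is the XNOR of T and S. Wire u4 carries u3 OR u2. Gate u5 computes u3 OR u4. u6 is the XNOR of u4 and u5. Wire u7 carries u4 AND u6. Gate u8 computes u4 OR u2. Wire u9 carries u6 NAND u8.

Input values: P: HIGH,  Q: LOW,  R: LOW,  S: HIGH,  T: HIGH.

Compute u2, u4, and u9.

u2 = HIGH  u4 = HIGH  u9 = LOW

u2 = NOT Q = NOT LOW = HIGH
u3 = T XNOR S = HIGH XNOR HIGH = HIGH
u4 = u3 OR u2 = HIGH OR HIGH = HIGH
u5 = u3 OR u4 = HIGH OR HIGH = HIGH
u6 = u4 XNOR u5 = HIGH XNOR HIGH = HIGH
u8 = u4 OR u2 = HIGH OR HIGH = HIGH
u9 = u6 NAND u8 = HIGH NAND HIGH = LOW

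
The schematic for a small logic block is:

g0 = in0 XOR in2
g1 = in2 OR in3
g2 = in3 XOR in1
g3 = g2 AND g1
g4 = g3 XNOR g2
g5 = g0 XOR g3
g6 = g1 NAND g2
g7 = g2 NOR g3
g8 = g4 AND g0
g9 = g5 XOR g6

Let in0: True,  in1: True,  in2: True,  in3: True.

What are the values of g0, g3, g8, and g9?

g0 = False, g3 = False, g8 = False, g9 = True

g0 = in0 XOR in2 = True XOR True = False
g1 = in2 OR in3 = True OR True = True
g2 = in3 XOR in1 = True XOR True = False
g3 = g2 AND g1 = False AND True = False
g4 = g3 XNOR g2 = False XNOR False = True
g5 = g0 XOR g3 = False XOR False = False
g6 = g1 NAND g2 = True NAND False = True
g8 = g4 AND g0 = True AND False = False
g9 = g5 XOR g6 = False XOR True = True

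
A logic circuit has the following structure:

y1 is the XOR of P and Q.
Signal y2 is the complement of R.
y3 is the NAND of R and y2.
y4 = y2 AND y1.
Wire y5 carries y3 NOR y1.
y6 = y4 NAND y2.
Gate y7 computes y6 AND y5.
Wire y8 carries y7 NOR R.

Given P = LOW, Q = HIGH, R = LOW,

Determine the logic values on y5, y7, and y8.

y5 = LOW; y7 = LOW; y8 = HIGH

y1 = P XOR Q = LOW XOR HIGH = HIGH
y2 = NOT R = NOT LOW = HIGH
y3 = R NAND y2 = LOW NAND HIGH = HIGH
y4 = y2 AND y1 = HIGH AND HIGH = HIGH
y5 = y3 NOR y1 = HIGH NOR HIGH = LOW
y6 = y4 NAND y2 = HIGH NAND HIGH = LOW
y7 = y6 AND y5 = LOW AND LOW = LOW
y8 = y7 NOR R = LOW NOR LOW = HIGH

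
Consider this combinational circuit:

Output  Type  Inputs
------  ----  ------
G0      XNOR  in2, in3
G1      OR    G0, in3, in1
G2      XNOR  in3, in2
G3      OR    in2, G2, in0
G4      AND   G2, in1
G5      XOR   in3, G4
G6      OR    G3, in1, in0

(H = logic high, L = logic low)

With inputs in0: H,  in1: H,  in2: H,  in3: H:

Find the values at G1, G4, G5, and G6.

G0 = in2 XNOR in3 = H XNOR H = H
G1 = G0 OR in3 OR in1 = H OR H OR H = H
G2 = in3 XNOR in2 = H XNOR H = H
G3 = in2 OR G2 OR in0 = H OR H OR H = H
G4 = G2 AND in1 = H AND H = H
G5 = in3 XOR G4 = H XOR H = L
G6 = G3 OR in1 OR in0 = H OR H OR H = H

G1 = H, G4 = H, G5 = L, G6 = H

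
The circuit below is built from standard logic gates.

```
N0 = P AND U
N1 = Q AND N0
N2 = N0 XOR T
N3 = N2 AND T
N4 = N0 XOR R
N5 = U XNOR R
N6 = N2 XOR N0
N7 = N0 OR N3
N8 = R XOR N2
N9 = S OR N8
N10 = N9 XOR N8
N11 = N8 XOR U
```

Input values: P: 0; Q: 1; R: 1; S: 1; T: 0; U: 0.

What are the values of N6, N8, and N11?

N6 = 0; N8 = 1; N11 = 1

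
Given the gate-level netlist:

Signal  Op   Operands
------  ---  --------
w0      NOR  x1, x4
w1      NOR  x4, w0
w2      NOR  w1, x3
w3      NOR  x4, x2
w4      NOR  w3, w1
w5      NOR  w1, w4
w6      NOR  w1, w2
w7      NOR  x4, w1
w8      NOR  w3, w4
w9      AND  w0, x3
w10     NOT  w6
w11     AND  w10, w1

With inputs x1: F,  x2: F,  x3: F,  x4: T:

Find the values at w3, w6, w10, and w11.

w3 = F  w6 = F  w10 = T  w11 = F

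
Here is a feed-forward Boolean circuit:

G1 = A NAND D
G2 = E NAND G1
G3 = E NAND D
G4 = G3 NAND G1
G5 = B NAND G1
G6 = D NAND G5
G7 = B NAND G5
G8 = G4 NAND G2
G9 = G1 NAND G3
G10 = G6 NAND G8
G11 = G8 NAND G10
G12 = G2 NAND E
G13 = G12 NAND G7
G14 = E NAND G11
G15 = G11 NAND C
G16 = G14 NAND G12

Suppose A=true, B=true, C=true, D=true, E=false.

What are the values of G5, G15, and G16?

G1 = A NAND D = true NAND true = false
G2 = E NAND G1 = false NAND false = true
G3 = E NAND D = false NAND true = true
G4 = G3 NAND G1 = true NAND false = true
G5 = B NAND G1 = true NAND false = true
G6 = D NAND G5 = true NAND true = false
G8 = G4 NAND G2 = true NAND true = false
G10 = G6 NAND G8 = false NAND false = true
G11 = G8 NAND G10 = false NAND true = true
G12 = G2 NAND E = true NAND false = true
G14 = E NAND G11 = false NAND true = true
G15 = G11 NAND C = true NAND true = false
G16 = G14 NAND G12 = true NAND true = false

G5 = true  G15 = false  G16 = false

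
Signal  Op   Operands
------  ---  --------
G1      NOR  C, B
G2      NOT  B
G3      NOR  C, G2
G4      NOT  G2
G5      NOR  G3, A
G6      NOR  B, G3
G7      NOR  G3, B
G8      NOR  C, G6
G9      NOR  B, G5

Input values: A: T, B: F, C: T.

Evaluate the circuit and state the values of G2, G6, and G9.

G2 = T, G6 = T, G9 = T

G2 = NOT B = NOT F = T
G3 = C NOR G2 = T NOR T = F
G5 = G3 NOR A = F NOR T = F
G6 = B NOR G3 = F NOR F = T
G9 = B NOR G5 = F NOR F = T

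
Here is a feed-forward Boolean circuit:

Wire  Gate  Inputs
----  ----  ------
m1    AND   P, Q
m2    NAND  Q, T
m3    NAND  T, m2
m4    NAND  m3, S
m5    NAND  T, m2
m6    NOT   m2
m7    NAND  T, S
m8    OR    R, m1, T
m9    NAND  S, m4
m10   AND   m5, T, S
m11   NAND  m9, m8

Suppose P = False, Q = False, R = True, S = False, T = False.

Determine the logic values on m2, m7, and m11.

m2 = True  m7 = True  m11 = False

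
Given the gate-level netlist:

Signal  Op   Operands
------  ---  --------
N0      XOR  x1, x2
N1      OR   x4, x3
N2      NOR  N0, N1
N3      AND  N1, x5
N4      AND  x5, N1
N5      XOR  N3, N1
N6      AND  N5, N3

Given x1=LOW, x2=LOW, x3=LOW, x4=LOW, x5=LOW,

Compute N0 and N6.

N0 = x1 XOR x2 = LOW XOR LOW = LOW
N1 = x4 OR x3 = LOW OR LOW = LOW
N3 = N1 AND x5 = LOW AND LOW = LOW
N5 = N3 XOR N1 = LOW XOR LOW = LOW
N6 = N5 AND N3 = LOW AND LOW = LOW

N0 = LOW  N6 = LOW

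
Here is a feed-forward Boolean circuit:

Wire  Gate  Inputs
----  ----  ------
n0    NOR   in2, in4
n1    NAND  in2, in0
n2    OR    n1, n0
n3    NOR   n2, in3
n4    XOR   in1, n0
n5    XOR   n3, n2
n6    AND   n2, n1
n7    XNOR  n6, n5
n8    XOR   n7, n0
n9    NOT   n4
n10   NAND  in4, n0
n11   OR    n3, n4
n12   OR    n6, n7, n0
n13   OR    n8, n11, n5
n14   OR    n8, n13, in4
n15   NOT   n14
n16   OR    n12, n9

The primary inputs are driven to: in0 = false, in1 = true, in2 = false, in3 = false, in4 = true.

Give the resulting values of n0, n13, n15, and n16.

n0 = in2 NOR in4 = false NOR true = false
n1 = in2 NAND in0 = false NAND false = true
n2 = n1 OR n0 = true OR false = true
n3 = n2 NOR in3 = true NOR false = false
n4 = in1 XOR n0 = true XOR false = true
n5 = n3 XOR n2 = false XOR true = true
n6 = n2 AND n1 = true AND true = true
n7 = n6 XNOR n5 = true XNOR true = true
n8 = n7 XOR n0 = true XOR false = true
n9 = NOT n4 = NOT true = false
n11 = n3 OR n4 = false OR true = true
n12 = n6 OR n7 OR n0 = true OR true OR false = true
n13 = n8 OR n11 OR n5 = true OR true OR true = true
n14 = n8 OR n13 OR in4 = true OR true OR true = true
n15 = NOT n14 = NOT true = false
n16 = n12 OR n9 = true OR false = true

n0 = false, n13 = true, n15 = false, n16 = true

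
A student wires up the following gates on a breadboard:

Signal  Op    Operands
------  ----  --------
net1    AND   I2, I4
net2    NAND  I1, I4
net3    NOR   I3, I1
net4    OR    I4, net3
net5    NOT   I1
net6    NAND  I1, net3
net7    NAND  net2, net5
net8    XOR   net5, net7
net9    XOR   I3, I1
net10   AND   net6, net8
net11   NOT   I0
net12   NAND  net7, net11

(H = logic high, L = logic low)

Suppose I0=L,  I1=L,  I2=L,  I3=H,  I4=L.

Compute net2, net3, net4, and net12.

net2 = H, net3 = L, net4 = L, net12 = H

net2 = I1 NAND I4 = L NAND L = H
net3 = I3 NOR I1 = H NOR L = L
net4 = I4 OR net3 = L OR L = L
net5 = NOT I1 = NOT L = H
net7 = net2 NAND net5 = H NAND H = L
net11 = NOT I0 = NOT L = H
net12 = net7 NAND net11 = L NAND H = H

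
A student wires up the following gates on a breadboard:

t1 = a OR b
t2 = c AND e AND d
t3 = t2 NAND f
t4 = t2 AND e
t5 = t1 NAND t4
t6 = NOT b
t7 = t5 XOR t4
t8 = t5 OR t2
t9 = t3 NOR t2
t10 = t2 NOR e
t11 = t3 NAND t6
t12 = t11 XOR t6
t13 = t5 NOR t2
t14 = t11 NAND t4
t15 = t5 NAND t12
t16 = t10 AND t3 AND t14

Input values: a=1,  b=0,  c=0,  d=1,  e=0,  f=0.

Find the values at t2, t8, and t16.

t1 = a OR b = 1 OR 0 = 1
t2 = c AND e AND d = 0 AND 0 AND 1 = 0
t3 = t2 NAND f = 0 NAND 0 = 1
t4 = t2 AND e = 0 AND 0 = 0
t5 = t1 NAND t4 = 1 NAND 0 = 1
t6 = NOT b = NOT 0 = 1
t8 = t5 OR t2 = 1 OR 0 = 1
t10 = t2 NOR e = 0 NOR 0 = 1
t11 = t3 NAND t6 = 1 NAND 1 = 0
t14 = t11 NAND t4 = 0 NAND 0 = 1
t16 = t10 AND t3 AND t14 = 1 AND 1 AND 1 = 1

t2 = 0, t8 = 1, t16 = 1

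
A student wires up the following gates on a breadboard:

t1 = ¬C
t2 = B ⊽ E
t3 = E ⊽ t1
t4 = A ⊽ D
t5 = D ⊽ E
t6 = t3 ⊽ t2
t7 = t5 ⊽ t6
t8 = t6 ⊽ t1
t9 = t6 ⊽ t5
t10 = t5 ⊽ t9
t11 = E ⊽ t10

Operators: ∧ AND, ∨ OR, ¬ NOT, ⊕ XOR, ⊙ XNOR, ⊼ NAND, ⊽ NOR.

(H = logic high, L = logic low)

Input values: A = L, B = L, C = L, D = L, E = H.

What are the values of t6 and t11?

t1 = NOT C = NOT L = H
t2 = B NOR E = L NOR H = L
t3 = E NOR t1 = H NOR H = L
t5 = D NOR E = L NOR H = L
t6 = t3 NOR t2 = L NOR L = H
t9 = t6 NOR t5 = H NOR L = L
t10 = t5 NOR t9 = L NOR L = H
t11 = E NOR t10 = H NOR H = L

t6 = H, t11 = L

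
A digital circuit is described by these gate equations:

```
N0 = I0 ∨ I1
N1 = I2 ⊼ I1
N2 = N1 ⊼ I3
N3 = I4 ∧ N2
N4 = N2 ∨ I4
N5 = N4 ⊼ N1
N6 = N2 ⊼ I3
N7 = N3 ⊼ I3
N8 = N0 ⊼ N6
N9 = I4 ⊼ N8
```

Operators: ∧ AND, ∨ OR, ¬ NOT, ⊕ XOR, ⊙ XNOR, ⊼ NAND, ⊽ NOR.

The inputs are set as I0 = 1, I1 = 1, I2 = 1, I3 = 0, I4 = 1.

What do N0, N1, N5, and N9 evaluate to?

N0 = I0 OR I1 = 1 OR 1 = 1
N1 = I2 NAND I1 = 1 NAND 1 = 0
N2 = N1 NAND I3 = 0 NAND 0 = 1
N4 = N2 OR I4 = 1 OR 1 = 1
N5 = N4 NAND N1 = 1 NAND 0 = 1
N6 = N2 NAND I3 = 1 NAND 0 = 1
N8 = N0 NAND N6 = 1 NAND 1 = 0
N9 = I4 NAND N8 = 1 NAND 0 = 1

N0 = 1, N1 = 0, N5 = 1, N9 = 1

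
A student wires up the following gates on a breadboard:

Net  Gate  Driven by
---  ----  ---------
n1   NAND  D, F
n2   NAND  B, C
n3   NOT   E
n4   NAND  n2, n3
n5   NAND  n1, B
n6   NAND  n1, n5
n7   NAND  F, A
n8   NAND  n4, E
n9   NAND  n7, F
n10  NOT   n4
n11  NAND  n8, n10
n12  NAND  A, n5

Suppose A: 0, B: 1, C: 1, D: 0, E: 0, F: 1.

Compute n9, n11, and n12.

n9 = 0  n11 = 1  n12 = 1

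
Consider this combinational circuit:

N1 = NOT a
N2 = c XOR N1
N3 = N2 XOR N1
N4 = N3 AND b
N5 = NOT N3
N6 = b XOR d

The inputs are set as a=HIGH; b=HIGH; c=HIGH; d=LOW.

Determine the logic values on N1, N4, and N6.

N1 = NOT a = NOT HIGH = LOW
N2 = c XOR N1 = HIGH XOR LOW = HIGH
N3 = N2 XOR N1 = HIGH XOR LOW = HIGH
N4 = N3 AND b = HIGH AND HIGH = HIGH
N6 = b XOR d = HIGH XOR LOW = HIGH

N1 = LOW  N4 = HIGH  N6 = HIGH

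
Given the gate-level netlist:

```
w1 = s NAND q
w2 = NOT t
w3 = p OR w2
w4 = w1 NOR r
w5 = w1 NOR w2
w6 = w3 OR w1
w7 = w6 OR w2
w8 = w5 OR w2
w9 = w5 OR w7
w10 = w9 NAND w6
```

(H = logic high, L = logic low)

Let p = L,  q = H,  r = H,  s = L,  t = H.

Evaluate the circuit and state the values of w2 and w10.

w2 = L  w10 = L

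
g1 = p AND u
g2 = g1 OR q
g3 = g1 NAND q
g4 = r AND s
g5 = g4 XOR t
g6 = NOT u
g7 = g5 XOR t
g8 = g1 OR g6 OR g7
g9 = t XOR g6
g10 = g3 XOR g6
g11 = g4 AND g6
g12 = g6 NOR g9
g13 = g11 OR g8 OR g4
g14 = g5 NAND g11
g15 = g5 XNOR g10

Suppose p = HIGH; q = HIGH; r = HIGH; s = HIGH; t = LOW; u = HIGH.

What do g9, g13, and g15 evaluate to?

g9 = LOW, g13 = HIGH, g15 = LOW

g1 = p AND u = HIGH AND HIGH = HIGH
g3 = g1 NAND q = HIGH NAND HIGH = LOW
g4 = r AND s = HIGH AND HIGH = HIGH
g5 = g4 XOR t = HIGH XOR LOW = HIGH
g6 = NOT u = NOT HIGH = LOW
g7 = g5 XOR t = HIGH XOR LOW = HIGH
g8 = g1 OR g6 OR g7 = HIGH OR LOW OR HIGH = HIGH
g9 = t XOR g6 = LOW XOR LOW = LOW
g10 = g3 XOR g6 = LOW XOR LOW = LOW
g11 = g4 AND g6 = HIGH AND LOW = LOW
g13 = g11 OR g8 OR g4 = LOW OR HIGH OR HIGH = HIGH
g15 = g5 XNOR g10 = HIGH XNOR LOW = LOW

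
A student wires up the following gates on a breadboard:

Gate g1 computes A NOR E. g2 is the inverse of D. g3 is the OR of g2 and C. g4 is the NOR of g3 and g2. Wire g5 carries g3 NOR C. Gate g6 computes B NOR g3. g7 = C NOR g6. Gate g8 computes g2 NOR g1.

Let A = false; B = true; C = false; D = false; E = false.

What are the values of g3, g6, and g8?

g1 = A NOR E = false NOR false = true
g2 = NOT D = NOT false = true
g3 = g2 OR C = true OR false = true
g6 = B NOR g3 = true NOR true = false
g8 = g2 NOR g1 = true NOR true = false

g3 = true  g6 = false  g8 = false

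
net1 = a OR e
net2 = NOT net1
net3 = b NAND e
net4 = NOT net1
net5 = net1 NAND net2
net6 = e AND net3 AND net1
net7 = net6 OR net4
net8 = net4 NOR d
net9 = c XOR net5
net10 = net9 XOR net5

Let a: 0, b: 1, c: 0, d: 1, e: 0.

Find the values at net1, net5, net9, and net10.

net1 = 0, net5 = 1, net9 = 1, net10 = 0

net1 = a OR e = 0 OR 0 = 0
net2 = NOT net1 = NOT 0 = 1
net5 = net1 NAND net2 = 0 NAND 1 = 1
net9 = c XOR net5 = 0 XOR 1 = 1
net10 = net9 XOR net5 = 1 XOR 1 = 0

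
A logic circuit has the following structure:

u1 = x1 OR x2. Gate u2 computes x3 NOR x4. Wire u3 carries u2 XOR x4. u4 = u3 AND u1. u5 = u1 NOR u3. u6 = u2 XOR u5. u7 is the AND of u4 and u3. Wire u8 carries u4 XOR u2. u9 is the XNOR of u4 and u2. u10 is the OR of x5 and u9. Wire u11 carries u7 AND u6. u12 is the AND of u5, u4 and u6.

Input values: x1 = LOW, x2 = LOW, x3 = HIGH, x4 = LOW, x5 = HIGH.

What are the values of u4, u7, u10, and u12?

u4 = LOW  u7 = LOW  u10 = HIGH  u12 = LOW

u1 = x1 OR x2 = LOW OR LOW = LOW
u2 = x3 NOR x4 = HIGH NOR LOW = LOW
u3 = u2 XOR x4 = LOW XOR LOW = LOW
u4 = u3 AND u1 = LOW AND LOW = LOW
u5 = u1 NOR u3 = LOW NOR LOW = HIGH
u6 = u2 XOR u5 = LOW XOR HIGH = HIGH
u7 = u4 AND u3 = LOW AND LOW = LOW
u9 = u4 XNOR u2 = LOW XNOR LOW = HIGH
u10 = x5 OR u9 = HIGH OR HIGH = HIGH
u12 = u5 AND u4 AND u6 = HIGH AND LOW AND HIGH = LOW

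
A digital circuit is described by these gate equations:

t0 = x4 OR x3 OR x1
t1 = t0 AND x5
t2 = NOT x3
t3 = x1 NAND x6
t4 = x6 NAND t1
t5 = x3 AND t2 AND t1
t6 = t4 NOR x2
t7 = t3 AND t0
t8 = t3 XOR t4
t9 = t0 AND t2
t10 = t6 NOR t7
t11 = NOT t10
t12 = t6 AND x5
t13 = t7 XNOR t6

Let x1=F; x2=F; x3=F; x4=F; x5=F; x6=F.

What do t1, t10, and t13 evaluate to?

t0 = x4 OR x3 OR x1 = F OR F OR F = F
t1 = t0 AND x5 = F AND F = F
t3 = x1 NAND x6 = F NAND F = T
t4 = x6 NAND t1 = F NAND F = T
t6 = t4 NOR x2 = T NOR F = F
t7 = t3 AND t0 = T AND F = F
t10 = t6 NOR t7 = F NOR F = T
t13 = t7 XNOR t6 = F XNOR F = T

t1 = F, t10 = T, t13 = T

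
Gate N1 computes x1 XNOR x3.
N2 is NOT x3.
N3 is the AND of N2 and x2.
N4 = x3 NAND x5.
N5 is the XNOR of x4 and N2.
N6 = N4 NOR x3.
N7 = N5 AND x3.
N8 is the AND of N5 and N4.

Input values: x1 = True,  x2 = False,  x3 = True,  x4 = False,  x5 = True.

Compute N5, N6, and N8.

N5 = True  N6 = False  N8 = False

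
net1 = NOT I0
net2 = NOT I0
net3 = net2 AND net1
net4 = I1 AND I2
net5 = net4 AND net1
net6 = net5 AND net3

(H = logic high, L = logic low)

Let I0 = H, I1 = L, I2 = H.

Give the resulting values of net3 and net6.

net3 = L; net6 = L

net1 = NOT I0 = NOT H = L
net2 = NOT I0 = NOT H = L
net3 = net2 AND net1 = L AND L = L
net4 = I1 AND I2 = L AND H = L
net5 = net4 AND net1 = L AND L = L
net6 = net5 AND net3 = L AND L = L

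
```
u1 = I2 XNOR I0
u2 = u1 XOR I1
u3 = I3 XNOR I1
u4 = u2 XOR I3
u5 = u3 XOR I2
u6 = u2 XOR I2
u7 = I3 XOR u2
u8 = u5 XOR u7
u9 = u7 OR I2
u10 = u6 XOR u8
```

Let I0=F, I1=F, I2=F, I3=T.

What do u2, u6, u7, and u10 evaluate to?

u2 = T; u6 = T; u7 = F; u10 = T

u1 = I2 XNOR I0 = F XNOR F = T
u2 = u1 XOR I1 = T XOR F = T
u3 = I3 XNOR I1 = T XNOR F = F
u5 = u3 XOR I2 = F XOR F = F
u6 = u2 XOR I2 = T XOR F = T
u7 = I3 XOR u2 = T XOR T = F
u8 = u5 XOR u7 = F XOR F = F
u10 = u6 XOR u8 = T XOR F = T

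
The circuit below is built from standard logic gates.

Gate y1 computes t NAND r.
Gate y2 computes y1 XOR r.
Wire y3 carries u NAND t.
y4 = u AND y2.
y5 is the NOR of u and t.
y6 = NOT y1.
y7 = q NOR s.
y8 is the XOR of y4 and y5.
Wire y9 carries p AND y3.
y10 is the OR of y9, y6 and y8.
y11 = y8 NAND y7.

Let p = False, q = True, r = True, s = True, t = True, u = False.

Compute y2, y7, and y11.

y2 = True, y7 = False, y11 = True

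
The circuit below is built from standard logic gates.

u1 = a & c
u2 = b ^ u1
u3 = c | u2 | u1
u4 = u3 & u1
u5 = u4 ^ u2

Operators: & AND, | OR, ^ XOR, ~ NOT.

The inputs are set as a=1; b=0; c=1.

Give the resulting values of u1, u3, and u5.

u1 = 1; u3 = 1; u5 = 0

u1 = a AND c = 1 AND 1 = 1
u2 = b XOR u1 = 0 XOR 1 = 1
u3 = c OR u2 OR u1 = 1 OR 1 OR 1 = 1
u4 = u3 AND u1 = 1 AND 1 = 1
u5 = u4 XOR u2 = 1 XOR 1 = 0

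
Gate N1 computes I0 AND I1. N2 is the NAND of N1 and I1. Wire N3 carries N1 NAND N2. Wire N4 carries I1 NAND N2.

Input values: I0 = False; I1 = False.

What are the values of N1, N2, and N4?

N1 = I0 AND I1 = False AND False = False
N2 = N1 NAND I1 = False NAND False = True
N4 = I1 NAND N2 = False NAND True = True

N1 = False  N2 = True  N4 = True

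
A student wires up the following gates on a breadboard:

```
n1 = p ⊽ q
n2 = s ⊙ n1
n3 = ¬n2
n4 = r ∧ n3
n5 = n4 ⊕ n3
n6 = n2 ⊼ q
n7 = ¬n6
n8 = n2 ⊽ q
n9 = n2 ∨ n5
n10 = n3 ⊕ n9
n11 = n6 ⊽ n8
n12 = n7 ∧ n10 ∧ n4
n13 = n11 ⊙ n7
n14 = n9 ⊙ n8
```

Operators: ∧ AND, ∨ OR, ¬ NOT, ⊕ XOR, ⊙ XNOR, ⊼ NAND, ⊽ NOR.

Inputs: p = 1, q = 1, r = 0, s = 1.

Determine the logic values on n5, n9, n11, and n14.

n1 = p NOR q = 1 NOR 1 = 0
n2 = s XNOR n1 = 1 XNOR 0 = 0
n3 = NOT n2 = NOT 0 = 1
n4 = r AND n3 = 0 AND 1 = 0
n5 = n4 XOR n3 = 0 XOR 1 = 1
n6 = n2 NAND q = 0 NAND 1 = 1
n8 = n2 NOR q = 0 NOR 1 = 0
n9 = n2 OR n5 = 0 OR 1 = 1
n11 = n6 NOR n8 = 1 NOR 0 = 0
n14 = n9 XNOR n8 = 1 XNOR 0 = 0

n5 = 1; n9 = 1; n11 = 0; n14 = 0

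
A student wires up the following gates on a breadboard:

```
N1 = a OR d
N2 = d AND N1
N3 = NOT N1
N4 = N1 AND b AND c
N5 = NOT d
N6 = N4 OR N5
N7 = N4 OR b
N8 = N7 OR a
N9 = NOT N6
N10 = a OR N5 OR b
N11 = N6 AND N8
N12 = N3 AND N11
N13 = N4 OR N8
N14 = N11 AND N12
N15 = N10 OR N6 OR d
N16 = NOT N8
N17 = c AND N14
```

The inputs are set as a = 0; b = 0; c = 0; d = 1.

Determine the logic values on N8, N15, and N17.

N8 = 0, N15 = 1, N17 = 0

N1 = a OR d = 0 OR 1 = 1
N3 = NOT N1 = NOT 1 = 0
N4 = N1 AND b AND c = 1 AND 0 AND 0 = 0
N5 = NOT d = NOT 1 = 0
N6 = N4 OR N5 = 0 OR 0 = 0
N7 = N4 OR b = 0 OR 0 = 0
N8 = N7 OR a = 0 OR 0 = 0
N10 = a OR N5 OR b = 0 OR 0 OR 0 = 0
N11 = N6 AND N8 = 0 AND 0 = 0
N12 = N3 AND N11 = 0 AND 0 = 0
N14 = N11 AND N12 = 0 AND 0 = 0
N15 = N10 OR N6 OR d = 0 OR 0 OR 1 = 1
N17 = c AND N14 = 0 AND 0 = 0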